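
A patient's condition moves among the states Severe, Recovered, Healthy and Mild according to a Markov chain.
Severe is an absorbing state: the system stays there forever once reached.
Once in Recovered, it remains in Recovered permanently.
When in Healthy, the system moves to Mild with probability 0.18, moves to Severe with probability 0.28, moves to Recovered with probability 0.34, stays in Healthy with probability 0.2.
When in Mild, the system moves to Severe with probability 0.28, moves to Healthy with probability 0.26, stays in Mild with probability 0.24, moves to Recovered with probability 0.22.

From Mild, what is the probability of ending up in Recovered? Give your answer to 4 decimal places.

Let h(s) be the probability of absorption at Recovered starting from transient state s. Then h(Recovered) = 1 and h(Severe) = 0. By first-step analysis:
h(Healthy) = 0.28·0 + 0.34·1 + 0.2·h(Healthy) + 0.18·h(Mild)
h(Mild) = 0.28·0 + 0.22·1 + 0.26·h(Healthy) + 0.24·h(Mild)
Solving: h(Healthy) = 0.5310, h(Mild) = 0.4711.
Starting from Mild, the probability is 0.4711.

0.4711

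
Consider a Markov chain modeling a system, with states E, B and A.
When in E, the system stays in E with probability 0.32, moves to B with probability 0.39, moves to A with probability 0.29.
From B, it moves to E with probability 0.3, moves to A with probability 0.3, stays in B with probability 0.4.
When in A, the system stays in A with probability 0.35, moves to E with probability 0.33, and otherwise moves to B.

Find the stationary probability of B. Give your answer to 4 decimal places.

Let the stationary distribution be π with π = πP and π_1 + π_2 + π_3 = 1.
π_1 = 0.32·π_1 + 0.3·π_2 + 0.33·π_3
π_2 = 0.39·π_1 + 0.4·π_2 + 0.32·π_3
Solving with the normalization constraint gives π = (0.3157, 0.3718, 0.3125).
So the stationary probability of B is 0.3718.

0.3718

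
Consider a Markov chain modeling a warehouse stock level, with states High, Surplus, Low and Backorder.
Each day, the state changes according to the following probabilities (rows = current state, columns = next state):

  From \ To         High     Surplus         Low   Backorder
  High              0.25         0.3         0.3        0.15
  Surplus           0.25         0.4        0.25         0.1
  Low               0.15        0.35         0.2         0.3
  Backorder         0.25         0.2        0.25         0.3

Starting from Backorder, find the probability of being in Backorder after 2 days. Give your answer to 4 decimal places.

0.2225

Propagate the distribution vector 2 days from Backorder.
After 0 days: (0.0000, 0.0000, 0.0000, 1.0000)
After 1 day: (0.2500, 0.2000, 0.2500, 0.3000)
After 2 days: (0.2250, 0.3025, 0.2500, 0.2225)
P(in Backorder after 2 days) = 0.2225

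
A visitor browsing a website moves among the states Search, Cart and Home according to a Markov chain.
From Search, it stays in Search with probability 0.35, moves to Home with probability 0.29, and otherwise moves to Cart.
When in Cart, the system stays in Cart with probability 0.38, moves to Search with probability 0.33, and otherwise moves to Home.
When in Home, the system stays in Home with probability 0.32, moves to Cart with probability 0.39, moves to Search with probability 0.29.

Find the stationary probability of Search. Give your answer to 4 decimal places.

Let the stationary distribution be π with π = πP and π_1 + π_2 + π_3 = 1.
π_1 = 0.35·π_1 + 0.33·π_2 + 0.29·π_3
π_2 = 0.36·π_1 + 0.38·π_2 + 0.39·π_3
Solving with the normalization constraint gives π = (0.3245, 0.3765, 0.2990).
So the stationary probability of Search is 0.3245.

0.3245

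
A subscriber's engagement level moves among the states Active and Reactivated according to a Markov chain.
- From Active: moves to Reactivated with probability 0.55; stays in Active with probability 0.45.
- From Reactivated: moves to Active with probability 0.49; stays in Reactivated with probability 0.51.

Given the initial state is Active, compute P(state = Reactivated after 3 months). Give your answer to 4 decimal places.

Propagate the distribution vector 3 months from Active.
After 0 months: (1.0000, 0.0000)
After 1 month: (0.4500, 0.5500)
After 2 months: (0.4720, 0.5280)
After 3 months: (0.4711, 0.5289)
P(in Reactivated after 3 months) = 0.5289

0.5289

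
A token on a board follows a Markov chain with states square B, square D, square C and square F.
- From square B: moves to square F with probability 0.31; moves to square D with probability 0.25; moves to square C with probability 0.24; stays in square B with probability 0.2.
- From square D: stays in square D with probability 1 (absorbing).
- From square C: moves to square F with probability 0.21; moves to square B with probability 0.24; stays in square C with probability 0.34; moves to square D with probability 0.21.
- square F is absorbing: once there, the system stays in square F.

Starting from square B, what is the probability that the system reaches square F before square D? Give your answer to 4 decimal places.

0.5421

Let h(s) be the probability of absorption at square F starting from transient state s. Then h(square F) = 1 and h(square D) = 0. By first-step analysis:
h(square B) = 0.2·h(square B) + 0.25·0 + 0.24·h(square C) + 0.31·1
h(square C) = 0.24·h(square B) + 0.21·0 + 0.34·h(square C) + 0.21·1
Solving: h(square B) = 0.5421, h(square C) = 0.5153.
Starting from square B, the probability is 0.5421.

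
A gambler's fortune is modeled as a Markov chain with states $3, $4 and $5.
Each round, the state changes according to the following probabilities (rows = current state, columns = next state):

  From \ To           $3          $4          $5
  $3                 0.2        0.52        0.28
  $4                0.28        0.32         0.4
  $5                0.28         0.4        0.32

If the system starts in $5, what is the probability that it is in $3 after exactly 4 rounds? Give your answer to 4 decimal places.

0.2592

Propagate the distribution vector 4 rounds from $5.
After 0 rounds: (0.0000, 0.0000, 1.0000)
After 1 round: (0.2800, 0.4000, 0.3200)
After 2 rounds: (0.2576, 0.4016, 0.3408)
After 3 rounds: (0.2594, 0.3988, 0.3418)
After 4 rounds: (0.2592, 0.3992, 0.3415)
P(in $3 after 4 rounds) = 0.2592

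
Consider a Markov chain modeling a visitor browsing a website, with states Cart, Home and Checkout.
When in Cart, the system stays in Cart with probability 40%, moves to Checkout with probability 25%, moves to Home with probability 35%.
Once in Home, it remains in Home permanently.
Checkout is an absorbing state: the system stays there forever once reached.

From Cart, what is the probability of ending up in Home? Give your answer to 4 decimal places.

Let h(s) be the probability of absorption at Home starting from transient state s. Then h(Home) = 1 and h(Checkout) = 0. By first-step analysis:
h(Cart) = 0.4·h(Cart) + 0.35·1 + 0.25·0
Solving: h(Cart) = 0.5833.
Starting from Cart, the probability is 0.5833.

0.5833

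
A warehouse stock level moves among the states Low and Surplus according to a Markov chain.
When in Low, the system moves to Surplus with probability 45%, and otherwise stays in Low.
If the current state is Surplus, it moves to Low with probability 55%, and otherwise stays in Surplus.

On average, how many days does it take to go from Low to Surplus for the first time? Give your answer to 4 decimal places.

2.2222

Let t(s) be the expected number of days to first reach Surplus from state s, with t(Surplus) = 0. Conditioning on the first day:
t(Low) = 1 + 0.55·t(Low)
Solving: t(Low) = 2.2222.
Expected days from Low to Surplus: 2.2222.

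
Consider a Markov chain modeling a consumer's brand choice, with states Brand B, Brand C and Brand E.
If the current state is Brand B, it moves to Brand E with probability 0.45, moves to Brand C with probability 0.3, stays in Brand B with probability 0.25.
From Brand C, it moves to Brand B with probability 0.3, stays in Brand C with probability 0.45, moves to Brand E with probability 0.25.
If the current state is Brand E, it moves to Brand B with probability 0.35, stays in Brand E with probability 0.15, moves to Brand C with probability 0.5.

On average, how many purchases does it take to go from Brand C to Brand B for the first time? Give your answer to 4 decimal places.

3.2117

Let t(s) be the expected number of purchases to first reach Brand B from state s, with t(Brand B) = 0. Conditioning on the first purchase:
t(Brand C) = 1 + 0.45·t(Brand C) + 0.25·t(Brand E)
t(Brand E) = 1 + 0.5·t(Brand C) + 0.15·t(Brand E)
Solving: t(Brand C) = 3.2117, t(Brand E) = 3.0657.
Expected purchases from Brand C to Brand B: 3.2117.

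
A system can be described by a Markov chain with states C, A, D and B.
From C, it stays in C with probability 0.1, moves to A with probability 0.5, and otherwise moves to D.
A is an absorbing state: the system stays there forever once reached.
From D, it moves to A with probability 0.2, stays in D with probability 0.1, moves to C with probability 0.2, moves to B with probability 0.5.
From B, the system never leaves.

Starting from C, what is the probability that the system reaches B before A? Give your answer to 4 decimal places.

0.2740

Let h(s) be the probability of absorption at B starting from transient state s. Then h(B) = 1 and h(A) = 0. By first-step analysis:
h(C) = 0.1·h(C) + 0.5·0 + 0.4·h(D)
h(D) = 0.2·h(C) + 0.2·0 + 0.1·h(D) + 0.5·1
Solving: h(C) = 0.2740, h(D) = 0.6164.
Starting from C, the probability is 0.2740.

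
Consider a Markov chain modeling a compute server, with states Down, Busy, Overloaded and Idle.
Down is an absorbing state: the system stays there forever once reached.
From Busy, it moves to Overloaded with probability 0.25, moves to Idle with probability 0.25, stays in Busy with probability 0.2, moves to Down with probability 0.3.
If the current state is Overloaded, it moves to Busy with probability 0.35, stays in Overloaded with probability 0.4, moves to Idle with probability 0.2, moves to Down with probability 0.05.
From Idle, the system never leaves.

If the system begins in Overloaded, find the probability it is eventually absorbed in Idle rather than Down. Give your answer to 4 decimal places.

Let h(s) be the probability of absorption at Idle starting from transient state s. Then h(Idle) = 1 and h(Down) = 0. By first-step analysis:
h(Busy) = 0.3·0 + 0.2·h(Busy) + 0.25·h(Overloaded) + 0.25·1
h(Overloaded) = 0.05·0 + 0.35·h(Busy) + 0.4·h(Overloaded) + 0.2·1
Solving: h(Busy) = 0.5096, h(Overloaded) = 0.6306.
Starting from Overloaded, the probability is 0.6306.

0.6306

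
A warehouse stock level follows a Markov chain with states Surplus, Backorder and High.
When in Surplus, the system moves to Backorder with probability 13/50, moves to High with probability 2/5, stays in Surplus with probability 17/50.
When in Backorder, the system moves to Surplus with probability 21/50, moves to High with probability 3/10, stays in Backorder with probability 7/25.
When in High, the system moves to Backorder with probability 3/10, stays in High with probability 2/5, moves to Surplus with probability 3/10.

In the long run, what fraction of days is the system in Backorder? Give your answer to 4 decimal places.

0.2805

Let the stationary distribution be π with π = πP and π_1 + π_2 + π_3 = 1.
π_1 = 0.34·π_1 + 0.42·π_2 + 0.3·π_3
π_2 = 0.26·π_1 + 0.28·π_2 + 0.3·π_3
Solving with the normalization constraint gives π = (0.3476, 0.2805, 0.3720).
So the stationary probability of Backorder is 0.2805.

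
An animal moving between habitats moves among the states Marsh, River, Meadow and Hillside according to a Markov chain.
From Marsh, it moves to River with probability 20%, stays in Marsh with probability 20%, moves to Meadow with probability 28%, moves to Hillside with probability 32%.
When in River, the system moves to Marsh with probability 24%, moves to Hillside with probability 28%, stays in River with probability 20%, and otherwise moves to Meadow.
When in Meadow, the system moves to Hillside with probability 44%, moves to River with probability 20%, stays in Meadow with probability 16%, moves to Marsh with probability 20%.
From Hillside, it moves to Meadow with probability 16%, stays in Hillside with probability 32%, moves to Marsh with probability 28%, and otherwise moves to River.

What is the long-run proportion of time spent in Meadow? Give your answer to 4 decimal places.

Let the stationary distribution be π with π = πP and π_1 + π_2 + π_3 + π_4 = 1.
π_1 = 0.2·π_1 + 0.24·π_2 + 0.2·π_3 + 0.28·π_4
π_2 = 0.2·π_1 + 0.2·π_2 + 0.2·π_3 + 0.24·π_4
π_3 = 0.28·π_1 + 0.28·π_2 + 0.16·π_3 + 0.16·π_4
Solving with the normalization constraint gives π = (0.2355, 0.2135, 0.2139, 0.3371).
So the stationary probability of Meadow is 0.2139.

0.2139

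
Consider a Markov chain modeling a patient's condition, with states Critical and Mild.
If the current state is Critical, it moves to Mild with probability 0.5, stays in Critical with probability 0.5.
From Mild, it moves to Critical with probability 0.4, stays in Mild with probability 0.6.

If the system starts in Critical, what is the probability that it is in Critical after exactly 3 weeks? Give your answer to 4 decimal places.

0.4450

Propagate the distribution vector 3 weeks from Critical.
After 0 weeks: (1.0000, 0.0000)
After 1 week: (0.5000, 0.5000)
After 2 weeks: (0.4500, 0.5500)
After 3 weeks: (0.4450, 0.5550)
P(in Critical after 3 weeks) = 0.4450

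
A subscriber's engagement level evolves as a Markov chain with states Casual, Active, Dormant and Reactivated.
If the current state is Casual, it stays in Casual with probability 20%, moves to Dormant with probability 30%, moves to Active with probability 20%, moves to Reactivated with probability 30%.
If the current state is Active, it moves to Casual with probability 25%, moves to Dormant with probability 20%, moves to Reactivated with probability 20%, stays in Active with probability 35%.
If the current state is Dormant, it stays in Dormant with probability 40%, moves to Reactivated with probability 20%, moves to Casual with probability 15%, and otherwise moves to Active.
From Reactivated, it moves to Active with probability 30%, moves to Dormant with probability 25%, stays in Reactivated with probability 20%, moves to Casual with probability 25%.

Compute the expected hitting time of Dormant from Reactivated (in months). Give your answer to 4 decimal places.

Let t(s) be the expected number of months to first reach Dormant from state s, with t(Dormant) = 0. Conditioning on the first month:
t(Casual) = 1 + 0.2·t(Casual) + 0.2·t(Active) + 0.3·t(Reactivated)
t(Active) = 1 + 0.25·t(Casual) + 0.35·t(Active) + 0.2·t(Reactivated)
t(Reactivated) = 1 + 0.25·t(Casual) + 0.3·t(Active) + 0.2·t(Reactivated)
Solving: t(Casual) = 3.8298, t(Active) = 4.2553, t(Reactivated) = 4.0426.
Expected months from Reactivated to Dormant: 4.0426.

4.0426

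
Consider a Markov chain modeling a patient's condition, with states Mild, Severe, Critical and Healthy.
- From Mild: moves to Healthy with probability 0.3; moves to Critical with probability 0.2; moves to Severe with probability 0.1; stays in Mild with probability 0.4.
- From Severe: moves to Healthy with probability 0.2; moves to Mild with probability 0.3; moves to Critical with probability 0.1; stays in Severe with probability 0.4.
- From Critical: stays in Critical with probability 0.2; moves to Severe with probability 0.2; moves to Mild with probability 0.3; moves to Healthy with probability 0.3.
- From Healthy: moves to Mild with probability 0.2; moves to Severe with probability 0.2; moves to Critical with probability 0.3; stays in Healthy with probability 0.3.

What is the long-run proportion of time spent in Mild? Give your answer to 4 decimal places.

Let the stationary distribution be π with π = πP and π_1 + π_2 + π_3 + π_4 = 1.
π_1 = 0.4·π_1 + 0.3·π_2 + 0.3·π_3 + 0.2·π_4
π_2 = 0.1·π_1 + 0.4·π_2 + 0.2·π_3 + 0.2·π_4
π_3 = 0.2·π_1 + 0.1·π_2 + 0.2·π_3 + 0.3·π_4
Solving with the normalization constraint gives π = (0.3024, 0.2122, 0.2067, 0.2788).
So the stationary probability of Mild is 0.3024.

0.3024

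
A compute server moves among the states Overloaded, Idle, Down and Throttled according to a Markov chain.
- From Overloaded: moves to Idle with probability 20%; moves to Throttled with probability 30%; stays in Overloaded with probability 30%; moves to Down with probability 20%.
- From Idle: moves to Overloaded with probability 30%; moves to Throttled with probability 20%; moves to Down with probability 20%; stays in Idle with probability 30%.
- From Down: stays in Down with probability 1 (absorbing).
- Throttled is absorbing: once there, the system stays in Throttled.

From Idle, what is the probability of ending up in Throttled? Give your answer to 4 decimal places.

Let h(s) be the probability of absorption at Throttled starting from transient state s. Then h(Throttled) = 1 and h(Down) = 0. By first-step analysis:
h(Overloaded) = 0.3·h(Overloaded) + 0.2·h(Idle) + 0.2·0 + 0.3·1
h(Idle) = 0.3·h(Overloaded) + 0.3·h(Idle) + 0.2·0 + 0.2·1
Solving: h(Overloaded) = 0.5814, h(Idle) = 0.5349.
Starting from Idle, the probability is 0.5349.

0.5349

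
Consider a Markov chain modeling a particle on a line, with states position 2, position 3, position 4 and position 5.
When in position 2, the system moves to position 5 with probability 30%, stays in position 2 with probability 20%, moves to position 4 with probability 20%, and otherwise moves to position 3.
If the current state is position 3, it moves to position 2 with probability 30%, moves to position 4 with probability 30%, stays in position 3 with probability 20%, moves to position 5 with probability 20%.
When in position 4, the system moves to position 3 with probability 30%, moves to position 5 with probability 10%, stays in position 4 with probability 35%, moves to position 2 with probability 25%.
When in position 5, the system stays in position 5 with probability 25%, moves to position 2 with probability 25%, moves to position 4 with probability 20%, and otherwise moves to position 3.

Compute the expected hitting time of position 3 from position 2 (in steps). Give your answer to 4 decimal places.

3.3333

Let t(s) be the expected number of steps to first reach position 3 from state s, with t(position 3) = 0. Conditioning on the first step:
t(position 2) = 1 + 0.2·t(position 2) + 0.2·t(position 4) + 0.3·t(position 5)
t(position 4) = 1 + 0.25·t(position 2) + 0.35·t(position 4) + 0.1·t(position 5)
t(position 5) = 1 + 0.25·t(position 2) + 0.2·t(position 4) + 0.25·t(position 5)
Solving: t(position 2) = 3.3333, t(position 4) = 3.3333, t(position 5) = 3.3333.
Expected steps from position 2 to position 3: 3.3333.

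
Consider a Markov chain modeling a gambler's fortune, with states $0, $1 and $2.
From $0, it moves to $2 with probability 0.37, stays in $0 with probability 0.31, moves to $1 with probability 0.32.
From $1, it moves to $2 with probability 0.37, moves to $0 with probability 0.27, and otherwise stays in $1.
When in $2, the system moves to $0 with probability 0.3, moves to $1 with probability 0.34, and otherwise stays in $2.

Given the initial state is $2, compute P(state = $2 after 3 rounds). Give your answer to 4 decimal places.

Propagate the distribution vector 3 rounds from $2.
After 0 rounds: (0.0000, 0.0000, 1.0000)
After 1 round: (0.3000, 0.3400, 0.3600)
After 2 rounds: (0.2928, 0.3408, 0.3664)
After 3 rounds: (0.2927, 0.3410, 0.3663)
P(in $2 after 3 rounds) = 0.3663

0.3663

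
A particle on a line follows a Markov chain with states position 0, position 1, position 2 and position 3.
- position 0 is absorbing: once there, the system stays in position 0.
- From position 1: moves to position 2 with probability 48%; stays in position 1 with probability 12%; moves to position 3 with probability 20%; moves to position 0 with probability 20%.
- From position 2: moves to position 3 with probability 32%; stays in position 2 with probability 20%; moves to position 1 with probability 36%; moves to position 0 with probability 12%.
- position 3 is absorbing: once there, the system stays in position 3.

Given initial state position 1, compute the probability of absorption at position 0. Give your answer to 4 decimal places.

0.4096

Let h(s) be the probability of absorption at position 0 starting from transient state s. Then h(position 0) = 1 and h(position 3) = 0. By first-step analysis:
h(position 1) = 0.2·1 + 0.12·h(position 1) + 0.48·h(position 2) + 0.2·0
h(position 2) = 0.12·1 + 0.36·h(position 1) + 0.2·h(position 2) + 0.32·0
Solving: h(position 1) = 0.4096, h(position 2) = 0.3343.
Starting from position 1, the probability is 0.4096.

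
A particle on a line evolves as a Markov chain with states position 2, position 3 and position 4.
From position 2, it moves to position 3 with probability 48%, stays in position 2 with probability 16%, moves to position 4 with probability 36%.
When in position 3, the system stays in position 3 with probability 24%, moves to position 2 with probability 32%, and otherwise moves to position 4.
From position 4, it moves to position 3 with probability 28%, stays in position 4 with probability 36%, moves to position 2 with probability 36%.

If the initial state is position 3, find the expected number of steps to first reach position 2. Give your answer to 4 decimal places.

Let t(s) be the expected number of steps to first reach position 2 from state s, with t(position 2) = 0. Conditioning on the first step:
t(position 3) = 1 + 0.24·t(position 3) + 0.44·t(position 4)
t(position 4) = 1 + 0.28·t(position 3) + 0.36·t(position 4)
Solving: t(position 3) = 2.9736, t(position 4) = 2.8634.
Expected steps from position 3 to position 2: 2.9736.

2.9736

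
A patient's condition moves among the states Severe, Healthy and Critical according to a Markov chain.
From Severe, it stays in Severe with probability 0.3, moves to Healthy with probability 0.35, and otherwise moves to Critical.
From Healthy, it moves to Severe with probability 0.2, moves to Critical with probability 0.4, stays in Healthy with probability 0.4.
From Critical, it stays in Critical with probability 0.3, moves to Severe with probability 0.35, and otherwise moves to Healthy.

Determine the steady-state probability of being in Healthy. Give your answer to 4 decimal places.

Let the stationary distribution be π with π = πP and π_1 + π_2 + π_3 = 1.
π_1 = 0.3·π_1 + 0.2·π_2 + 0.35·π_3
π_2 = 0.35·π_1 + 0.4·π_2 + 0.35·π_3
Solving with the normalization constraint gives π = (0.2807, 0.3684, 0.3509).
So the stationary probability of Healthy is 0.3684.

0.3684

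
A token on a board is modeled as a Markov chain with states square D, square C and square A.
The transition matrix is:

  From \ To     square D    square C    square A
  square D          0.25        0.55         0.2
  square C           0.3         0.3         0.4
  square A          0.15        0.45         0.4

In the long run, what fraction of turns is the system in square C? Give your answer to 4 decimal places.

0.4118

Let the stationary distribution be π with π = πP and π_1 + π_2 + π_3 = 1.
π_1 = 0.25·π_1 + 0.3·π_2 + 0.15·π_3
π_2 = 0.55·π_1 + 0.3·π_2 + 0.45·π_3
Solving with the normalization constraint gives π = (0.2353, 0.4118, 0.3529).
So the stationary probability of square C is 0.4118.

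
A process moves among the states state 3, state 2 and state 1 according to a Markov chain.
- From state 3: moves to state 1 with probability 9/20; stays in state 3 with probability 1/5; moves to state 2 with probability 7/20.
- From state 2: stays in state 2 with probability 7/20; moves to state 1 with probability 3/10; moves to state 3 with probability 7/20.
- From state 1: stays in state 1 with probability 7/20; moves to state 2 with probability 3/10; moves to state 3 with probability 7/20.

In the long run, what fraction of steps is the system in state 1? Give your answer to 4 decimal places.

0.3638

Let the stationary distribution be π with π = πP and π_1 + π_2 + π_3 = 1.
π_1 = 0.2·π_1 + 0.35·π_2 + 0.35·π_3
π_2 = 0.35·π_1 + 0.35·π_2 + 0.3·π_3
Solving with the normalization constraint gives π = (0.3043, 0.3318, 0.3638).
So the stationary probability of state 1 is 0.3638.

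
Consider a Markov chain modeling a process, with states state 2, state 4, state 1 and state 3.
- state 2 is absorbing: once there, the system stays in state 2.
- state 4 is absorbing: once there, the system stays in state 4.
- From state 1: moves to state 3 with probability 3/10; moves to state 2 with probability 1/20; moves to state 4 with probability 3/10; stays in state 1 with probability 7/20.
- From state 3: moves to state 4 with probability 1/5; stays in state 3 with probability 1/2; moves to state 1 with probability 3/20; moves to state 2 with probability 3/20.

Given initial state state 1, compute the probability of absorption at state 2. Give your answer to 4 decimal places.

0.2500

Let h(s) be the probability of absorption at state 2 starting from transient state s. Then h(state 2) = 1 and h(state 4) = 0. By first-step analysis:
h(state 1) = 0.05·1 + 0.3·0 + 0.35·h(state 1) + 0.3·h(state 3)
h(state 3) = 0.15·1 + 0.2·0 + 0.15·h(state 1) + 0.5·h(state 3)
Solving: h(state 1) = 0.2500, h(state 3) = 0.3750.
Starting from state 1, the probability is 0.2500.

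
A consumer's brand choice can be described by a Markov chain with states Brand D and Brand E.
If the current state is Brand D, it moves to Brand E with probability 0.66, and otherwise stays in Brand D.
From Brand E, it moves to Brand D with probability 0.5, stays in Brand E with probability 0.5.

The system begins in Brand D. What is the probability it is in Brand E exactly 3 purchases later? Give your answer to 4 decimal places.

Propagate the distribution vector 3 purchases from Brand D.
After 0 purchases: (1.0000, 0.0000)
After 1 purchase: (0.3400, 0.6600)
After 2 purchases: (0.4456, 0.5544)
After 3 purchases: (0.4287, 0.5713)
P(in Brand E after 3 purchases) = 0.5713

0.5713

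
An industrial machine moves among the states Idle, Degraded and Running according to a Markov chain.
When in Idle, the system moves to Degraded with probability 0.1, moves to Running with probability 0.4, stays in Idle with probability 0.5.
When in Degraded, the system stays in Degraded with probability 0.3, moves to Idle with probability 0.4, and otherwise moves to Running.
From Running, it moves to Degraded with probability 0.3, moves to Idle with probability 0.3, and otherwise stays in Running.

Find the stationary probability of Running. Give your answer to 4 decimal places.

Let the stationary distribution be π with π = πP and π_1 + π_2 + π_3 = 1.
π_1 = 0.5·π_1 + 0.4·π_2 + 0.3·π_3
π_2 = 0.1·π_1 + 0.3·π_2 + 0.3·π_3
Solving with the normalization constraint gives π = (0.4024, 0.2195, 0.3780).
So the stationary probability of Running is 0.3780.

0.3780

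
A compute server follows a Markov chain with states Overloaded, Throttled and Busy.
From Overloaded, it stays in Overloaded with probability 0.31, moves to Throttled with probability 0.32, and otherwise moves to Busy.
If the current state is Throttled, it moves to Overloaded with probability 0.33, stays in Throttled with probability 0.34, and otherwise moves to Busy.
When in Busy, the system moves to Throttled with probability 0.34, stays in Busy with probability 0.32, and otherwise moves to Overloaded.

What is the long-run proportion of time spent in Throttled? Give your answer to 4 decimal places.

Let the stationary distribution be π with π = πP and π_1 + π_2 + π_3 = 1.
π_1 = 0.31·π_1 + 0.33·π_2 + 0.34·π_3
π_2 = 0.32·π_1 + 0.34·π_2 + 0.34·π_3
Solving with the normalization constraint gives π = (0.3269, 0.3335, 0.3397).
So the stationary probability of Throttled is 0.3335.

0.3335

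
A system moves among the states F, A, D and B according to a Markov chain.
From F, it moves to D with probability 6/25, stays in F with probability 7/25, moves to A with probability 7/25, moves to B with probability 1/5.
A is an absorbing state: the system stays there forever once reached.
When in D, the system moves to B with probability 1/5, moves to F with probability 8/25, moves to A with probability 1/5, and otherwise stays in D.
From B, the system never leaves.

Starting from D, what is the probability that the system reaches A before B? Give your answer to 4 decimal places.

0.5290

Let h(s) be the probability of absorption at A starting from transient state s. Then h(A) = 1 and h(B) = 0. By first-step analysis:
h(F) = 0.28·h(F) + 0.28·1 + 0.24·h(D) + 0.2·0
h(D) = 0.32·h(F) + 0.2·1 + 0.28·h(D) + 0.2·0
Solving: h(F) = 0.5652, h(D) = 0.5290.
Starting from D, the probability is 0.5290.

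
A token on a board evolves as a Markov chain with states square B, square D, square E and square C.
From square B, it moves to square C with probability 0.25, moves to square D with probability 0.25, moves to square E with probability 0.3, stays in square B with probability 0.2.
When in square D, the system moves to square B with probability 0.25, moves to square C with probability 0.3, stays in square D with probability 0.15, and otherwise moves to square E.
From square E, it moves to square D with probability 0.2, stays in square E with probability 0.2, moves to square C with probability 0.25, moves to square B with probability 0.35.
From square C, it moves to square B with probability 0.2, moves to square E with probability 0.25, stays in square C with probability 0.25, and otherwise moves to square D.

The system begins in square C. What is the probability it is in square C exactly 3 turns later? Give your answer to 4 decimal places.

0.2610

Propagate the distribution vector 3 turns from square C.
After 0 turns: (0.0000, 0.0000, 0.0000, 1.0000)
After 1 turn: (0.2000, 0.3000, 0.2500, 0.2500)
After 2 turns: (0.2525, 0.2200, 0.2625, 0.2650)
After 3 turns: (0.2504, 0.2281, 0.2605, 0.2610)
P(in square C after 3 turns) = 0.2610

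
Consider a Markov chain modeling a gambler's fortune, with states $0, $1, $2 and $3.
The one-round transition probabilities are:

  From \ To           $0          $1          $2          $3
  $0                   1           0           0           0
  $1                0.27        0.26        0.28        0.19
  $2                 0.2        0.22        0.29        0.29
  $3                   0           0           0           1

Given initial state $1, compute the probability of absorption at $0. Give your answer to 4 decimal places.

Let h(s) be the probability of absorption at $0 starting from transient state s. Then h($0) = 1 and h($3) = 0. By first-step analysis:
h($1) = 0.27·1 + 0.26·h($1) + 0.28·h($2) + 0.19·0
h($2) = 0.2·1 + 0.22·h($1) + 0.29·h($2) + 0.29·0
Solving: h($1) = 0.5341, h($2) = 0.4472.
Starting from $1, the probability is 0.5341.

0.5341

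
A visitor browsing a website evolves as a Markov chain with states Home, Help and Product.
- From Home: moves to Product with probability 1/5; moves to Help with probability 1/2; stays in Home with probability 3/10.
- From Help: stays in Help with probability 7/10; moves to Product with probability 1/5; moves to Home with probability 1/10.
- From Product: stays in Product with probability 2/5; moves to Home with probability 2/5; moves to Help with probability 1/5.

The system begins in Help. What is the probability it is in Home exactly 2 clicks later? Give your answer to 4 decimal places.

Sum over the intermediate state after 1 click:
P = P(Help→Home)·P(Home→Home) + P(Help→Help)·P(Help→Home) + P(Help→Product)·P(Product→Home)
  = 0.1×0.3 + 0.7×0.1 + 0.2×0.4
  = 0.0300 + 0.0700 + 0.0800 = 0.1800

0.1800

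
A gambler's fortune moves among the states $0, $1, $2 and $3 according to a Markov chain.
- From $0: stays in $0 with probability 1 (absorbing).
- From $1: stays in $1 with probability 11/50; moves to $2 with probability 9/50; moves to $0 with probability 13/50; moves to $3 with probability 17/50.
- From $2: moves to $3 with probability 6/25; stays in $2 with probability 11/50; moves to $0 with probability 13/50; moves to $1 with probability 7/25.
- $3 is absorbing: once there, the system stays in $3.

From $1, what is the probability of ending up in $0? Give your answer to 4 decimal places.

Let h(s) be the probability of absorption at $0 starting from transient state s. Then h($0) = 1 and h($3) = 0. By first-step analysis:
h($1) = 0.26·1 + 0.22·h($1) + 0.18·h($2) + 0.34·0
h($2) = 0.26·1 + 0.28·h($1) + 0.22·h($2) + 0.24·0
Solving: h($1) = 0.4473, h($2) = 0.4939.
Starting from $1, the probability is 0.4473.

0.4473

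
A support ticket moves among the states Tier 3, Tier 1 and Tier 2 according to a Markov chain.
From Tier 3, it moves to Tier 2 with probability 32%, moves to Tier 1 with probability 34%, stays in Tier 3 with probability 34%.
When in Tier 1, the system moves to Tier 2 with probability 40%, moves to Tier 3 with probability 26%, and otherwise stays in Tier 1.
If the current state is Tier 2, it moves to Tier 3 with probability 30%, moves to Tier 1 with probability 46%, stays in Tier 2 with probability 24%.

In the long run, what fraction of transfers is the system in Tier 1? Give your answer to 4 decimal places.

Let the stationary distribution be π with π = πP and π_1 + π_2 + π_3 = 1.
π_1 = 0.34·π_1 + 0.26·π_2 + 0.3·π_3
π_2 = 0.34·π_1 + 0.34·π_2 + 0.46·π_3
Solving with the normalization constraint gives π = (0.2967, 0.3789, 0.3244).
So the stationary probability of Tier 1 is 0.3789.

0.3789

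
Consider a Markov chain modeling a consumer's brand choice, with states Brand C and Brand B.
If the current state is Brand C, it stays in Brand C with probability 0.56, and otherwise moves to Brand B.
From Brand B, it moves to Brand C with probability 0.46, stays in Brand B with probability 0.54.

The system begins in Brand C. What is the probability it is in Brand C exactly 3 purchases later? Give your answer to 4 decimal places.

Propagate the distribution vector 3 purchases from Brand C.
After 0 purchases: (1.0000, 0.0000)
After 1 purchase: (0.5600, 0.4400)
After 2 purchases: (0.5160, 0.4840)
After 3 purchases: (0.5116, 0.4884)
P(in Brand C after 3 purchases) = 0.5116

0.5116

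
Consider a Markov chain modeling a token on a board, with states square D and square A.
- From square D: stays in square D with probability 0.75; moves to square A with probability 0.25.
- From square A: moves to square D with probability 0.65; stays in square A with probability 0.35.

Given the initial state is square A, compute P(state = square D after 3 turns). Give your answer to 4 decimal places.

Propagate the distribution vector 3 turns from square A.
After 0 turns: (0.0000, 1.0000)
After 1 turn: (0.6500, 0.3500)
After 2 turns: (0.7150, 0.2850)
After 3 turns: (0.7215, 0.2785)
P(in square D after 3 turns) = 0.7215

0.7215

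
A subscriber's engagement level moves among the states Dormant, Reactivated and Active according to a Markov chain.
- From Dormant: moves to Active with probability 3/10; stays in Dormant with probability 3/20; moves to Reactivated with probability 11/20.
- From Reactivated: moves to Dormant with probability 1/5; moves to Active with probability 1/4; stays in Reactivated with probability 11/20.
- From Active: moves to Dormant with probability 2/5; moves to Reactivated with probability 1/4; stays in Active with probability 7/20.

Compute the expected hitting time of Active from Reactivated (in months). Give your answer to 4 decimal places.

Let t(s) be the expected number of months to first reach Active from state s, with t(Active) = 0. Conditioning on the first month:
t(Dormant) = 1 + 0.15·t(Dormant) + 0.55·t(Reactivated)
t(Reactivated) = 1 + 0.2·t(Dormant) + 0.55·t(Reactivated)
Solving: t(Dormant) = 3.6697, t(Reactivated) = 3.8532.
Expected months from Reactivated to Active: 3.8532.

3.8532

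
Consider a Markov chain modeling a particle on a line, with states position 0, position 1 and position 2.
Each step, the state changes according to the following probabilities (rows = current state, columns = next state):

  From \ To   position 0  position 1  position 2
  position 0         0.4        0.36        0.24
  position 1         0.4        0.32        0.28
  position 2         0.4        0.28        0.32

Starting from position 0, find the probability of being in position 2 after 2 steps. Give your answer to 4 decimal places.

0.2736

Sum over the intermediate state after 1 step:
P = P(position 0→position 0)·P(position 0→position 2) + P(position 0→position 1)·P(position 1→position 2) + P(position 0→position 2)·P(position 2→position 2)
  = 0.4×0.24 + 0.36×0.28 + 0.24×0.32
  = 0.0960 + 0.1008 + 0.0768 = 0.2736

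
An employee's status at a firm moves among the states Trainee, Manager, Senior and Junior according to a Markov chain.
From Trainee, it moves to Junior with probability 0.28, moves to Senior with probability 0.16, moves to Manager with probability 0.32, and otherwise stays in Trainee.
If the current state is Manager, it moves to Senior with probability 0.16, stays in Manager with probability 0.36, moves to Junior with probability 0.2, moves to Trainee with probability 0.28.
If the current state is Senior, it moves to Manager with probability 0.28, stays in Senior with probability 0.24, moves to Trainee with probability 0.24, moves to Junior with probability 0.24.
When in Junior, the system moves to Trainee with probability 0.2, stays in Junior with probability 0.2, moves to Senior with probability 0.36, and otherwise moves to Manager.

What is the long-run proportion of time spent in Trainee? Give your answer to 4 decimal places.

Let the stationary distribution be π with π = πP and π_1 + π_2 + π_3 + π_4 = 1.
π_1 = 0.24·π_1 + 0.28·π_2 + 0.24·π_3 + 0.2·π_4
π_2 = 0.32·π_1 + 0.36·π_2 + 0.28·π_3 + 0.24·π_4
π_3 = 0.16·π_1 + 0.16·π_2 + 0.24·π_3 + 0.36·π_4
Solving with the normalization constraint gives π = (0.2431, 0.3050, 0.2236, 0.2284).
So the stationary probability of Trainee is 0.2431.

0.2431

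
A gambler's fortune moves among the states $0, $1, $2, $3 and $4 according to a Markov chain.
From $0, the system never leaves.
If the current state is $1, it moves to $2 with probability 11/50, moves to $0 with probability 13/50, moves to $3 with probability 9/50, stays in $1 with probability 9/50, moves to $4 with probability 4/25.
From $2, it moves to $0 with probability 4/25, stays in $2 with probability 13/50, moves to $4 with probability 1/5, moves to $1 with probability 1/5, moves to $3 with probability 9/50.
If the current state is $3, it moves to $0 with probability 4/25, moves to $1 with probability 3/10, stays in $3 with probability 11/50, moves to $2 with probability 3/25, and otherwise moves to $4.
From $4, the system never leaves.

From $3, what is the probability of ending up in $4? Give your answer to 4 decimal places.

Let h(s) be the probability of absorption at $4 starting from transient state s. Then h($4) = 1 and h($0) = 0. By first-step analysis:
h($1) = 0.26·0 + 0.18·h($1) + 0.22·h($2) + 0.18·h($3) + 0.16·1
h($2) = 0.16·0 + 0.2·h($1) + 0.26·h($2) + 0.18·h($3) + 0.2·1
h($3) = 0.16·0 + 0.3·h($1) + 0.12·h($2) + 0.22·h($3) + 0.2·1
Solving: h($1) = 0.4440, h($2) = 0.5134, h($3) = 0.5061.
Starting from $3, the probability is 0.5061.

0.5061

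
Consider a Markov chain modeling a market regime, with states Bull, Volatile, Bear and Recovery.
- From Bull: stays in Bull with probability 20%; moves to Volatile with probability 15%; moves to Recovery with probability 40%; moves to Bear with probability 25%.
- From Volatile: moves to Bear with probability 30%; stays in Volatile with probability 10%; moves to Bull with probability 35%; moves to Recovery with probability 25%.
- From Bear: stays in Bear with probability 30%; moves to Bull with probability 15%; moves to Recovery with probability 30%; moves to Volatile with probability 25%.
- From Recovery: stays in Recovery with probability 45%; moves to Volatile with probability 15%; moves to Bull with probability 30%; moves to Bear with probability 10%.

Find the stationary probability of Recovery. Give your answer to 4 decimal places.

0.3729

Let the stationary distribution be π with π = πP and π_1 + π_2 + π_3 + π_4 = 1.
π_1 = 0.2·π_1 + 0.35·π_2 + 0.15·π_3 + 0.3·π_4
π_2 = 0.15·π_1 + 0.1·π_2 + 0.25·π_3 + 0.15·π_4
π_3 = 0.25·π_1 + 0.3·π_2 + 0.3·π_3 + 0.1·π_4
Solving with the normalization constraint gives π = (0.2511, 0.1631, 0.2129, 0.3729).
So the stationary probability of Recovery is 0.3729.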